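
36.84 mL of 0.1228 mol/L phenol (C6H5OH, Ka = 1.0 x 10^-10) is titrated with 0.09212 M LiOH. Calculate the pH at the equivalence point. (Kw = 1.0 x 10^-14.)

11.36

n(C6H5OH) = 0.1228 x 0.03684 = 0.004524 mol; V(LiOH) at equivalence = 0.004524/0.09212 = 0.04911 L.
At equivalence all the acid is converted to C6H5O-; total volume = 0.03684 + 0.04911 = 0.08595 L, so [C6H5O-] = 0.004524/0.08595 = 0.05264 M.
Kb = Kw/Ka = 1.0e-14 / 1.0 x 10^-10 = 0.000100.
[OH^-] = sqrt(Kb x [C6H5O-]) = sqrt(0.000100 x 0.05264) = 0.00229 M.
pOH = 2.64, so pH = 14.00 - 2.64 = 11.36.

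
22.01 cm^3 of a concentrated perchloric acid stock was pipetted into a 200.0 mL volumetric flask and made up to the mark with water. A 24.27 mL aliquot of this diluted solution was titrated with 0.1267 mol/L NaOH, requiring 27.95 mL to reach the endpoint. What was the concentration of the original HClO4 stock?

1.33 M

n(NaOH) = 0.1267 x 0.02795 = 0.003541 mol.
n(HClO4) in the aliquot = 0.003541 mol.
[diluted HClO4] = 0.003541 / 0.02427 = 0.1459 M.
Dilution factor = 200.0/22.01 = 9.087, so [stock] = 0.1459 x 9.087 = 1.33 M.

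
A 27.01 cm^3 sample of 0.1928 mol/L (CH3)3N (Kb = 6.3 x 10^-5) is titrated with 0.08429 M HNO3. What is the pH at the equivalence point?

5.52

n((CH3)3N) = 0.1928 x 0.02701 = 0.005208 mol; V(HNO3) at equivalence = 0.005208/0.08429 = 0.06178 L.
At equivalence the base is fully converted to (CH3)3NH+; total volume = 0.08879 L, so [(CH3)3NH+] = 0.005208/0.08879 = 0.05865 M.
Ka((CH3)3NH+) = Kw/Kb = 1.0e-14 / 6.3 x 10^-5 = 1.59e-10.
[H^+] = sqrt(Ka x [(CH3)3NH+]) = sqrt(1.59e-10 x 0.05865) = 3.05e-6 M.
pH = -log(3.05e-6) = 5.52.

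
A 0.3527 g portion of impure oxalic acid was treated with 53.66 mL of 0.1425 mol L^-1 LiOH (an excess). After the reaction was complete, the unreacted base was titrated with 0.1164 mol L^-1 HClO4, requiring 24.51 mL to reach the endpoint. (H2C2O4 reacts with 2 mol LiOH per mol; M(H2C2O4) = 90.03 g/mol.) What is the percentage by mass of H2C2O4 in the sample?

61.2%

Total n(LiOH) added = 0.1425 x 0.05366 = 0.007647 mol.
n(HClO4) used = 0.1164 x 0.02451 = 0.002853 mol, which equals the excess n(LiOH).
So n(LiOH) consumed by the sample = 0.007647 - 0.002853 = 0.004794 mol.
n(H2C2O4) = 0.004794 / 2 = 0.002397 mol.
mass H2C2O4 = 0.002397 x 90.03 = 0.2158 g, so %H2C2O4 = 0.2158/0.3527 x 100 = 61.2%.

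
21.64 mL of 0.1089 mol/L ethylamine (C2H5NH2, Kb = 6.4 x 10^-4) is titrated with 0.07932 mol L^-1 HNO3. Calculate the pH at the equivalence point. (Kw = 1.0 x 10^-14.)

n(C2H5NH2) = 0.1089 x 0.02164 = 0.002357 mol; V(HNO3) at equivalence = 0.002357/0.07932 = 0.02971 L.
At equivalence the base is fully converted to C2H5NH3+; total volume = 0.05135 L, so [C2H5NH3+] = 0.002357/0.05135 = 0.04589 M.
Ka(C2H5NH3+) = Kw/Kb = 1.0e-14 / 6.4 x 10^-4 = 1.56e-11.
[H^+] = sqrt(Ka x [C2H5NH3+]) = sqrt(1.56e-11 x 0.04589) = 8.47e-7 M.
pH = -log(8.47e-7) = 6.07.

6.07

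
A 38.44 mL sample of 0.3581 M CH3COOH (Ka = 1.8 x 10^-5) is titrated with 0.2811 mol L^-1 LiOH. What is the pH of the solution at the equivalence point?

8.97

n(CH3COOH) = 0.3581 x 0.03844 = 0.01377 mol; V(LiOH) at equivalence = 0.01377/0.2811 = 0.04897 L.
At equivalence all the acid is converted to CH3COO-; total volume = 0.03844 + 0.04897 = 0.08741 L, so [CH3COO-] = 0.01377/0.08741 = 0.1575 M.
Kb = Kw/Ka = 1.0e-14 / 1.8 x 10^-5 = 5.56e-10.
[OH^-] = sqrt(Kb x [CH3COO-]) = sqrt(5.56e-10 x 0.1575) = 9.35e-6 M.
pOH = 5.03, so pH = 14.00 - 5.03 = 8.97.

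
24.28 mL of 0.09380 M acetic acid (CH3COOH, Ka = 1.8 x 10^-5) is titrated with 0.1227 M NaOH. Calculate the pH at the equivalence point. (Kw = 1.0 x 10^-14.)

n(CH3COOH) = 0.09380 x 0.02428 = 0.002277 mol; V(NaOH) at equivalence = 0.002277/0.1227 = 0.01856 L.
At equivalence all the acid is converted to CH3COO-; total volume = 0.02428 + 0.01856 = 0.04284 L, so [CH3COO-] = 0.002277/0.04284 = 0.05316 M.
Kb = Kw/Ka = 1.0e-14 / 1.8 x 10^-5 = 5.56e-10.
[OH^-] = sqrt(Kb x [CH3COO-]) = sqrt(5.56e-10 x 0.05316) = 5.43e-6 M.
pOH = 5.26, so pH = 14.00 - 5.26 = 8.74.

8.74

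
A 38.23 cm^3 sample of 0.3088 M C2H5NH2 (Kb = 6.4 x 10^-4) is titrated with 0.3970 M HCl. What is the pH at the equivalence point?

5.78

n(C2H5NH2) = 0.3088 x 0.03823 = 0.01181 mol; V(HCl) at equivalence = 0.01181/0.3970 = 0.02974 L.
At equivalence the base is fully converted to C2H5NH3+; total volume = 0.06797 L, so [C2H5NH3+] = 0.01181/0.06797 = 0.1737 M.
Ka(C2H5NH3+) = Kw/Kb = 1.0e-14 / 6.4 x 10^-4 = 1.56e-11.
[H^+] = sqrt(Ka x [C2H5NH3+]) = sqrt(1.56e-11 x 0.1737) = 1.65e-6 M.
pH = -log(1.65e-6) = 5.78.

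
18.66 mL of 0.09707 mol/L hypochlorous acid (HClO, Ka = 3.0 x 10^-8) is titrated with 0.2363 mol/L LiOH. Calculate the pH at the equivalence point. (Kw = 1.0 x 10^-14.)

n(HClO) = 0.09707 x 0.01866 = 0.001811 mol; V(LiOH) at equivalence = 0.001811/0.2363 = 0.007665 L.
At equivalence all the acid is converted to ClO-; total volume = 0.01866 + 0.007665 = 0.02633 L, so [ClO-] = 0.001811/0.02633 = 0.06881 M.
Kb = Kw/Ka = 1.0e-14 / 3.0 x 10^-8 = 3.33e-7.
[OH^-] = sqrt(Kb x [ClO-]) = sqrt(3.33e-7 x 0.06881) = 0.000151 M.
pOH = 3.82, so pH = 14.00 - 3.82 = 10.18.

10.18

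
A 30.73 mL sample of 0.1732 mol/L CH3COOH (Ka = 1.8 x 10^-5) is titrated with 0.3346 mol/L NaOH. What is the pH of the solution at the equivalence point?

8.90

n(CH3COOH) = 0.1732 x 0.03073 = 0.005322 mol; V(NaOH) at equivalence = 0.005322/0.3346 = 0.01591 L.
At equivalence all the acid is converted to CH3COO-; total volume = 0.03073 + 0.01591 = 0.04664 L, so [CH3COO-] = 0.005322/0.04664 = 0.1141 M.
Kb = Kw/Ka = 1.0e-14 / 1.8 x 10^-5 = 5.56e-10.
[OH^-] = sqrt(Kb x [CH3COO-]) = sqrt(5.56e-10 x 0.1141) = 7.96e-6 M.
pOH = 5.10, so pH = 14.00 - 5.10 = 8.90.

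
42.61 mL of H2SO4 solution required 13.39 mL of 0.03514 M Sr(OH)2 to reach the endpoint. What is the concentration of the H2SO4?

n(Sr(OH)2) delivered = 0.03514 x 0.01339 = 0.0004705 mol.
For a 1:1 reaction, n(H2SO4) = 0.0004705 mol.
[H2SO4] = 0.0004705 mol / 0.04261 L = 0.0110 M.

0.0110 M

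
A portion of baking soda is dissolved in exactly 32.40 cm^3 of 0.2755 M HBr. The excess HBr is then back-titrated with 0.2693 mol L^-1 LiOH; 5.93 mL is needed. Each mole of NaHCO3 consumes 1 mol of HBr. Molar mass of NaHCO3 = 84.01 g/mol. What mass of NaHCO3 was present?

0.616 g

Total n(HBr) added = 0.2755 x 0.03240 = 0.008926 mol.
n(LiOH) used = 0.2693 x 0.005930 = 0.001597 mol, which equals the excess n(HBr).
So n(HBr) consumed by the sample = 0.008926 - 0.001597 = 0.007329 mol.
n(NaHCO3) = 0.007329 / 1 = 0.007329 mol.
mass = 0.007329 mol x 84.01 g/mol = 0.616 g.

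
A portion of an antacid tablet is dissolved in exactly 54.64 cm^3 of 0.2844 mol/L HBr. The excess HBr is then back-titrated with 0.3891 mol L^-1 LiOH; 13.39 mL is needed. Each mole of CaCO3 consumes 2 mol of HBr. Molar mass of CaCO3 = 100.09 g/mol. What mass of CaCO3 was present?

Total n(HBr) added = 0.2844 x 0.05464 = 0.01554 mol.
n(LiOH) used = 0.3891 x 0.01339 = 0.005210 mol, which equals the excess n(HBr).
So n(HBr) consumed by the sample = 0.01554 - 0.005210 = 0.01033 mol.
n(CaCO3) = 0.01033 / 2 = 0.005165 mol.
mass = 0.005165 mol x 100.09 g/mol = 0.517 g.

0.517 g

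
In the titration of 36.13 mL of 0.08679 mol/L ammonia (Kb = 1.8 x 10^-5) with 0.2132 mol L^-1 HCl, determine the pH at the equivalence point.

5.23

n(NH3) = 0.08679 x 0.03613 = 0.003136 mol; V(HCl) at equivalence = 0.003136/0.2132 = 0.01471 L.
At equivalence the base is fully converted to NH4+; total volume = 0.05084 L, so [NH4+] = 0.003136/0.05084 = 0.06168 M.
Ka(NH4+) = Kw/Kb = 1.0e-14 / 1.8 x 10^-5 = 5.56e-10.
[H^+] = sqrt(Ka x [NH4+]) = sqrt(5.56e-10 x 0.06168) = 5.85e-6 M.
pH = -log(5.85e-6) = 5.23.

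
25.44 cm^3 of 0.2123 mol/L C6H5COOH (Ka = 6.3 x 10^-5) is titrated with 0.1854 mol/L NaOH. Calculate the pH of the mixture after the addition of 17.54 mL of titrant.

4.38

Initial n(C6H5COOH) = 0.2123 x 0.02544 = 0.005401 mol.
n(NaOH) added = 0.1854 x 0.01754 = 0.003252 mol, converting that many moles of C6H5COOH to C6H5COO-.
Remaining n(C6H5COOH) = 0.002149 mol; n(C6H5COO-) = 0.003252 mol.
By Henderson-Hasselbalch, pH = pKa + log([A^-]/[HA]) = 4.20 + log(0.003252/0.002149) = 4.20 + (+0.18) = 4.38.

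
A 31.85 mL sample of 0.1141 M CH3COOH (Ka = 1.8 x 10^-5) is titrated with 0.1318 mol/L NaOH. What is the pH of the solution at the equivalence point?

8.77

n(CH3COOH) = 0.1141 x 0.03185 = 0.003634 mol; V(NaOH) at equivalence = 0.003634/0.1318 = 0.02757 L.
At equivalence all the acid is converted to CH3COO-; total volume = 0.03185 + 0.02757 = 0.05942 L, so [CH3COO-] = 0.003634/0.05942 = 0.06116 M.
Kb = Kw/Ka = 1.0e-14 / 1.8 x 10^-5 = 5.56e-10.
[OH^-] = sqrt(Kb x [CH3COO-]) = sqrt(5.56e-10 x 0.06116) = 5.83e-6 M.
pOH = 5.23, so pH = 14.00 - 5.23 = 8.77.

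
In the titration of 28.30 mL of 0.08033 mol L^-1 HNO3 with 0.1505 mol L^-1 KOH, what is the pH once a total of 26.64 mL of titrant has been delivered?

12.50

n(acid) = 0.08033 x 0.02830 = 0.002273 mol; n(KOH) added = 0.1505 x 0.02664 = 0.004009 mol.
Base is in excess by 0.004009 - 0.002273 = 0.001736 mol in a total volume of 0.05494 L.
[OH^-] = 0.001736/0.05494 = 0.03160 M, so pOH = 1.50 and pH = 14.00 - 1.50 = 12.50.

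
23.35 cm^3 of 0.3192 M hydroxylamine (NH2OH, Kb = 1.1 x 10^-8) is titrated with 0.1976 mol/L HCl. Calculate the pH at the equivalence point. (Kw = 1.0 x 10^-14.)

n(NH2OH) = 0.3192 x 0.02335 = 0.007453 mol; V(HCl) at equivalence = 0.007453/0.1976 = 0.03772 L.
At equivalence the base is fully converted to NH3OH+; total volume = 0.06107 L, so [NH3OH+] = 0.007453/0.06107 = 0.1220 M.
Ka(NH3OH+) = Kw/Kb = 1.0e-14 / 1.1 x 10^-8 = 9.09e-7.
[H^+] = sqrt(Ka x [NH3OH+]) = sqrt(9.09e-7 x 0.1220) = 0.000333 M.
pH = -log(0.000333) = 3.48.

3.48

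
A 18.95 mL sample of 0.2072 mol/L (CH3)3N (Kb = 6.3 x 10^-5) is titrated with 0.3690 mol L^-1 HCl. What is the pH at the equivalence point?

5.34

n((CH3)3N) = 0.2072 x 0.01895 = 0.003926 mol; V(HCl) at equivalence = 0.003926/0.3690 = 0.01064 L.
At equivalence the base is fully converted to (CH3)3NH+; total volume = 0.02959 L, so [(CH3)3NH+] = 0.003926/0.02959 = 0.1327 M.
Ka((CH3)3NH+) = Kw/Kb = 1.0e-14 / 6.3 x 10^-5 = 1.59e-10.
[H^+] = sqrt(Ka x [(CH3)3NH+]) = sqrt(1.59e-10 x 0.1327) = 4.59e-6 M.
pH = -log(4.59e-6) = 5.34.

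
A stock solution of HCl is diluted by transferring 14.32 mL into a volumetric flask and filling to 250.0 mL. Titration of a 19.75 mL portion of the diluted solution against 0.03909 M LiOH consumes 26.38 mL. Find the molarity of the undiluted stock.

0.912 M

n(LiOH) = 0.03909 x 0.02638 = 0.001031 mol.
n(HCl) in the aliquot = 0.001031 mol.
[diluted HCl] = 0.001031 / 0.01975 = 0.05221 M.
Dilution factor = 250.0/14.32 = 17.46, so [stock] = 0.05221 x 17.46 = 0.912 M.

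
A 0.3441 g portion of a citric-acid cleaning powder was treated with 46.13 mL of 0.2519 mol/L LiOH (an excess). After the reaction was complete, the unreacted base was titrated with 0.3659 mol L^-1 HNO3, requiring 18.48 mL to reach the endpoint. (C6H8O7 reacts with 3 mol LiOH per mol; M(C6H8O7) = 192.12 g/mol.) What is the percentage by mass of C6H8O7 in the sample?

90.4%

Total n(LiOH) added = 0.2519 x 0.04613 = 0.01162 mol.
n(HNO3) used = 0.3659 x 0.01848 = 0.006762 mol, which equals the excess n(LiOH).
So n(LiOH) consumed by the sample = 0.01162 - 0.006762 = 0.004858 mol.
n(C6H8O7) = 0.004858 / 3 = 0.001619 mol.
mass C6H8O7 = 0.001619 x 192.12 = 0.3111 g, so %C6H8O7 = 0.3111/0.3441 x 100 = 90.4%.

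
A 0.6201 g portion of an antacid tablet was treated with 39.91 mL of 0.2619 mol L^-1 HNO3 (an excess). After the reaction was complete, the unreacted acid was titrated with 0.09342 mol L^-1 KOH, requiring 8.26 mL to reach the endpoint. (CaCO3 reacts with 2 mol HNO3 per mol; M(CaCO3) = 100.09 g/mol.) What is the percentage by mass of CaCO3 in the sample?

78.1%

Total n(HNO3) added = 0.2619 x 0.03991 = 0.01045 mol.
n(KOH) used = 0.09342 x 0.008260 = 0.0007716 mol, which equals the excess n(HNO3).
So n(HNO3) consumed by the sample = 0.01045 - 0.0007716 = 0.009681 mol.
n(CaCO3) = 0.009681 / 2 = 0.004840 mol.
mass CaCO3 = 0.004840 x 100.09 = 0.4845 g, so %CaCO3 = 0.4845/0.6201 x 100 = 78.1%.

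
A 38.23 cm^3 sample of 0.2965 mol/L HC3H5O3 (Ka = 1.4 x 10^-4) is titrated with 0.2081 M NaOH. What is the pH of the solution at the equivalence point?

8.47

n(HC3H5O3) = 0.2965 x 0.03823 = 0.01134 mol; V(NaOH) at equivalence = 0.01134/0.2081 = 0.05447 L.
At equivalence all the acid is converted to C3H5O3-; total volume = 0.03823 + 0.05447 = 0.09270 L, so [C3H5O3-] = 0.01134/0.09270 = 0.1223 M.
Kb = Kw/Ka = 1.0e-14 / 1.4 x 10^-4 = 7.14e-11.
[OH^-] = sqrt(Kb x [C3H5O3-]) = sqrt(7.14e-11 x 0.1223) = 2.96e-6 M.
pOH = 5.53, so pH = 14.00 - 5.53 = 8.47.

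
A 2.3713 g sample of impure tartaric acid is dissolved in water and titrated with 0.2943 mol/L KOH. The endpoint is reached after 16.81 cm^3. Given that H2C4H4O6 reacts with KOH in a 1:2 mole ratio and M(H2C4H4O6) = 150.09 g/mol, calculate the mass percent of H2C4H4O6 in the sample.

n(KOH) = 0.2943 x 0.01681 = 0.004947 mol.
n(H2C4H4O6) = 0.004947 / 2 = 0.002474 mol.
mass of H2C4H4O6 = 0.002474 x 150.09 = 0.3713 g.
% purity = 0.3713 / 2.3713 x 100 = 15.7%.

15.7%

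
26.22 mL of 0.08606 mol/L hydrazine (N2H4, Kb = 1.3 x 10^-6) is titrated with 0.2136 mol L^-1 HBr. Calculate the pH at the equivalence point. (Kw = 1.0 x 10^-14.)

4.66

n(N2H4) = 0.08606 x 0.02622 = 0.002256 mol; V(HBr) at equivalence = 0.002256/0.2136 = 0.01056 L.
At equivalence the base is fully converted to N2H5+; total volume = 0.03678 L, so [N2H5+] = 0.002256/0.03678 = 0.06134 M.
Ka(N2H5+) = Kw/Kb = 1.0e-14 / 1.3 x 10^-6 = 7.69e-9.
[H^+] = sqrt(Ka x [N2H5+]) = sqrt(7.69e-9 x 0.06134) = 2.17e-5 M.
pH = -log(2.17e-5) = 4.66.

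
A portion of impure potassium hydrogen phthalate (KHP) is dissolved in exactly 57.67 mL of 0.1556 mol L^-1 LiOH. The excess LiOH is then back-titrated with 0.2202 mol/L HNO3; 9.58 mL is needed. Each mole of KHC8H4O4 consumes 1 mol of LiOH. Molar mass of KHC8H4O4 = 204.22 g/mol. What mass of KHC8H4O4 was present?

Total n(LiOH) added = 0.1556 x 0.05767 = 0.008973 mol.
n(HNO3) used = 0.2202 x 0.009580 = 0.002110 mol, which equals the excess n(LiOH).
So n(LiOH) consumed by the sample = 0.008973 - 0.002110 = 0.006864 mol.
n(KHC8H4O4) = 0.006864 / 1 = 0.006864 mol.
mass = 0.006864 mol x 204.22 g/mol = 1.40 g.

1.40 g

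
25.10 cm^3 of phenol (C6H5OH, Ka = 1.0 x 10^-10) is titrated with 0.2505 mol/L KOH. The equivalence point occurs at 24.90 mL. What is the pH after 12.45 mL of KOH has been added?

10.00

12.45 mL is exactly half the equivalence volume (24.90/2), i.e. the half-equivalence point.
There, n(HA) = n(A^-), so pH = pKa = -log(1.0 x 10^-10) = 10.00.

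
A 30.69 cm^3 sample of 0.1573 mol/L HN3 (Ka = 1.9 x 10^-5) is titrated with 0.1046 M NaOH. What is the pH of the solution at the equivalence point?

8.76

n(HN3) = 0.1573 x 0.03069 = 0.004828 mol; V(NaOH) at equivalence = 0.004828/0.1046 = 0.04615 L.
At equivalence all the acid is converted to N3-; total volume = 0.03069 + 0.04615 = 0.07684 L, so [N3-] = 0.004828/0.07684 = 0.06282 M.
Kb = Kw/Ka = 1.0e-14 / 1.9 x 10^-5 = 5.26e-10.
[OH^-] = sqrt(Kb x [N3-]) = sqrt(5.26e-10 x 0.06282) = 5.75e-6 M.
pOH = 5.24, so pH = 14.00 - 5.24 = 8.76.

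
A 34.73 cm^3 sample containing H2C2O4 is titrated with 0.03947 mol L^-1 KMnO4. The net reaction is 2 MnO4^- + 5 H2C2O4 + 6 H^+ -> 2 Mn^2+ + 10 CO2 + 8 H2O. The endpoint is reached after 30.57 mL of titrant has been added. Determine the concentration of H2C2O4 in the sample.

0.0869 M

n(KMnO4) = 0.03947 x 0.03057 = 0.001207 mol.
From the balanced equation, 2 mol KMnO4 reacts with 5 mol H2C2O4, so n(H2C2O4) = 0.001207 x 5/2 = 0.003016 mol.
[H2C2O4] = 0.003016 / 0.03473 L = 0.0869 M.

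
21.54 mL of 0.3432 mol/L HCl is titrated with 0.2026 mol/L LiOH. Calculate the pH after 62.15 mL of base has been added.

n(acid) = 0.3432 x 0.02154 = 0.007393 mol; n(LiOH) added = 0.2026 x 0.06215 = 0.01259 mol.
Base is in excess by 0.01259 - 0.007393 = 0.005199 mol in a total volume of 0.08369 L.
[OH^-] = 0.005199/0.08369 = 0.06212 M, so pOH = 1.21 and pH = 14.00 - 1.21 = 12.79.

12.79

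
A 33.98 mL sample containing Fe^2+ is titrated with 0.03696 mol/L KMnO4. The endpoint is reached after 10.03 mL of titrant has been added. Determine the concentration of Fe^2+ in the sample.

0.0545 M

n(KMnO4) = 0.03696 x 0.01003 = 0.0003707 mol.
From the balanced equation, 1 mol KMnO4 reacts with 5 mol Fe^2+, so n(Fe^2+) = 0.0003707 x 5/1 = 0.001854 mol.
[Fe^2+] = 0.001854 / 0.03398 L = 0.0545 M.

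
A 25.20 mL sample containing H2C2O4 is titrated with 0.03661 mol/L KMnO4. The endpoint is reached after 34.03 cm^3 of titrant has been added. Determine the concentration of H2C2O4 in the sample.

0.124 M

n(KMnO4) = 0.03661 x 0.03403 = 0.001246 mol.
From the balanced equation, 2 mol KMnO4 reacts with 5 mol H2C2O4, so n(H2C2O4) = 0.001246 x 5/2 = 0.003115 mol.
[H2C2O4] = 0.003115 / 0.02520 L = 0.124 M.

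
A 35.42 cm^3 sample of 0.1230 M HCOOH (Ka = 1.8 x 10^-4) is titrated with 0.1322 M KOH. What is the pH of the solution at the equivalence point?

8.27

n(HCOOH) = 0.1230 x 0.03542 = 0.004357 mol; V(KOH) at equivalence = 0.004357/0.1322 = 0.03296 L.
At equivalence all the acid is converted to HCOO-; total volume = 0.03542 + 0.03296 = 0.06838 L, so [HCOO-] = 0.004357/0.06838 = 0.06372 M.
Kb = Kw/Ka = 1.0e-14 / 1.8 x 10^-4 = 5.56e-11.
[OH^-] = sqrt(Kb x [HCOO-]) = sqrt(5.56e-11 x 0.06372) = 1.88e-6 M.
pOH = 5.73, so pH = 14.00 - 5.73 = 8.27.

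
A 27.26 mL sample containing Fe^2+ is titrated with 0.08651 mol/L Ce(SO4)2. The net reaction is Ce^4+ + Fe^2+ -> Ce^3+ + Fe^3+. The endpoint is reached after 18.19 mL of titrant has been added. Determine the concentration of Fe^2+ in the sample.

n(Ce(SO4)2) = 0.08651 x 0.01819 = 0.001574 mol.
From the balanced equation, 1 mol Ce(SO4)2 reacts with 1 mol Fe^2+, so n(Fe^2+) = 0.001574 x 1/1 = 0.001574 mol.
[Fe^2+] = 0.001574 / 0.02726 L = 0.0577 M.

0.0577 M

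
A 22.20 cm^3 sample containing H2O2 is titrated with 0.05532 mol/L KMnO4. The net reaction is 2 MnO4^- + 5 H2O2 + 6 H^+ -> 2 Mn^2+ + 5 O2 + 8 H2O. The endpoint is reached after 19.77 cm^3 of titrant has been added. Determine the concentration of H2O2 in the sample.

0.123 M

n(KMnO4) = 0.05532 x 0.01977 = 0.001094 mol.
From the balanced equation, 2 mol KMnO4 reacts with 5 mol H2O2, so n(H2O2) = 0.001094 x 5/2 = 0.002734 mol.
[H2O2] = 0.002734 / 0.02220 L = 0.123 M.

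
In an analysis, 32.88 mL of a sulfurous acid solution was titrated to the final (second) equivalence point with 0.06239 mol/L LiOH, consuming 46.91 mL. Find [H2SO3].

n(LiOH) = 0.06239 x 0.04691 = 0.002927 mol.
At the final (second) equivalence point, 2 mol OH^- react per mol H2SO3, so n(H2SO3) = 0.002927 / 2 = 0.001463 mol.
[H2SO3] = 0.001463 / 0.03288 L = 0.0445 M.

0.0445 M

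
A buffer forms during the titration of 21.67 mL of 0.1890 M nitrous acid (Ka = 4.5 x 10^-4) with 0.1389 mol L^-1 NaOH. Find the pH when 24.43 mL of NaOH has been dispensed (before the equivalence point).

Initial n(HNO2) = 0.1890 x 0.02167 = 0.004096 mol.
n(NaOH) added = 0.1389 x 0.02443 = 0.003393 mol, converting that many moles of HNO2 to NO2-.
Remaining n(HNO2) = 0.0007023 mol; n(NO2-) = 0.003393 mol.
By Henderson-Hasselbalch, pH = pKa + log([A^-]/[HA]) = 3.35 + log(0.003393/0.0007023) = 3.35 + (+0.68) = 4.03.

4.03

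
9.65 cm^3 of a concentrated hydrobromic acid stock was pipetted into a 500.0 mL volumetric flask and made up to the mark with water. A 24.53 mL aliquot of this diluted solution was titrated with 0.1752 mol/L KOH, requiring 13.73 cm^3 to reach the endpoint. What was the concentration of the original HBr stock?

n(KOH) = 0.1752 x 0.01373 = 0.002405 mol.
n(HBr) in the aliquot = 0.002405 mol.
[diluted HBr] = 0.002405 / 0.02453 = 0.09806 M.
Dilution factor = 500.0/9.650 = 51.81, so [stock] = 0.09806 x 51.81 = 5.08 M.

5.08 M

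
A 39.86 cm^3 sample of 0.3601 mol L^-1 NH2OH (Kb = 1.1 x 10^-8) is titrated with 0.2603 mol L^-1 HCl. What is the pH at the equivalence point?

n(NH2OH) = 0.3601 x 0.03986 = 0.01435 mol; V(HCl) at equivalence = 0.01435/0.2603 = 0.05514 L.
At equivalence the base is fully converted to NH3OH+; total volume = 0.09500 L, so [NH3OH+] = 0.01435/0.09500 = 0.1511 M.
Ka(NH3OH+) = Kw/Kb = 1.0e-14 / 1.1 x 10^-8 = 9.09e-7.
[H^+] = sqrt(Ka x [NH3OH+]) = sqrt(9.09e-7 x 0.1511) = 0.000371 M.
pH = -log(0.000371) = 3.43.

3.43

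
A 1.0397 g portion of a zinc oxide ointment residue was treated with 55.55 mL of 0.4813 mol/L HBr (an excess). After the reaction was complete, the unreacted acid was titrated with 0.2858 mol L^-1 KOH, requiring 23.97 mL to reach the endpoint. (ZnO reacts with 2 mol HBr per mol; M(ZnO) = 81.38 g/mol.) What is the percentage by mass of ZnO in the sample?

Total n(HBr) added = 0.4813 x 0.05555 = 0.02674 mol.
n(KOH) used = 0.2858 x 0.02397 = 0.006851 mol, which equals the excess n(HBr).
So n(HBr) consumed by the sample = 0.02674 - 0.006851 = 0.01989 mol.
n(ZnO) = 0.01989 / 2 = 0.009943 mol.
mass ZnO = 0.009943 x 81.38 = 0.8091 g, so %ZnO = 0.8091/1.0397 x 100 = 77.8%.

77.8%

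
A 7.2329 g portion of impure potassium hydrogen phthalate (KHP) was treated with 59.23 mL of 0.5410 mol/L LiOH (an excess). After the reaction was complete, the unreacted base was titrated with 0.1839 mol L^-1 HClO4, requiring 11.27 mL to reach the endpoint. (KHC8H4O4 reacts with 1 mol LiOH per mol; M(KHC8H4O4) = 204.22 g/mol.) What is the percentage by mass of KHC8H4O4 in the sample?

Total n(LiOH) added = 0.5410 x 0.05923 = 0.03204 mol.
n(HClO4) used = 0.1839 x 0.01127 = 0.002073 mol, which equals the excess n(LiOH).
So n(LiOH) consumed by the sample = 0.03204 - 0.002073 = 0.02997 mol.
n(KHC8H4O4) = 0.02997 / 1 = 0.02997 mol.
mass KHC8H4O4 = 0.02997 x 204.22 = 6.121 g, so %KHC8H4O4 = 6.121/7.2329 x 100 = 84.6%.

84.6%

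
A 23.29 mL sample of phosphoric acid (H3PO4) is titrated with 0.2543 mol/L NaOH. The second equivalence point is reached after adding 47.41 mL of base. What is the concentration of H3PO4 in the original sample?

0.259 M

n(NaOH) = 0.2543 x 0.04741 = 0.01206 mol.
At the second equivalence point, 2 mol OH^- react per mol H3PO4, so n(H3PO4) = 0.01206 / 2 = 0.006028 mol.
[H3PO4] = 0.006028 / 0.02329 L = 0.259 M.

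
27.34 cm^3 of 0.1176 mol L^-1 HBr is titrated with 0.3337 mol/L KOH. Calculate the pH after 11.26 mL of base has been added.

12.15

n(acid) = 0.1176 x 0.02734 = 0.003215 mol; n(KOH) added = 0.3337 x 0.01126 = 0.003757 mol.
Base is in excess by 0.003757 - 0.003215 = 0.0005423 mol in a total volume of 0.03860 L.
[OH^-] = 0.0005423/0.03860 = 0.01405 M, so pOH = 1.85 and pH = 14.00 - 1.85 = 12.15.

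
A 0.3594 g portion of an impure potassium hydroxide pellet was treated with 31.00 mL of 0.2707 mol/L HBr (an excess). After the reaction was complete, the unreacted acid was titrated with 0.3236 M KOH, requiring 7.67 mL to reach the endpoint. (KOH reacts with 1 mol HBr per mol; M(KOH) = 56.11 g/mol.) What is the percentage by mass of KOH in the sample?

92.3%

Total n(HBr) added = 0.2707 x 0.03100 = 0.008392 mol.
n(KOH) used = 0.3236 x 0.007670 = 0.002482 mol, which equals the excess n(HBr).
So n(HBr) consumed by the sample = 0.008392 - 0.002482 = 0.005910 mol.
n(KOH) = 0.005910 / 1 = 0.005910 mol.
mass KOH = 0.005910 x 56.11 = 0.3316 g, so %KOH = 0.3316/0.3594 x 100 = 92.3%.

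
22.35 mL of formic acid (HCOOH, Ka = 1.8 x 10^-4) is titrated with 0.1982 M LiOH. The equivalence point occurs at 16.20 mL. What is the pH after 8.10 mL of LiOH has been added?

8.10 mL is exactly half the equivalence volume (16.20/2), i.e. the half-equivalence point.
There, n(HA) = n(A^-), so pH = pKa = -log(1.8 x 10^-4) = 3.74.

3.74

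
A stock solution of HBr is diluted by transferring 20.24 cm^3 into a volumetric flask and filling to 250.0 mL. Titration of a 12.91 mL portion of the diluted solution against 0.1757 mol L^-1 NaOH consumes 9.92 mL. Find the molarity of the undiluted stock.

1.67 M

n(NaOH) = 0.1757 x 0.009920 = 0.001743 mol.
n(HBr) in the aliquot = 0.001743 mol.
[diluted HBr] = 0.001743 / 0.01291 = 0.1350 M.
Dilution factor = 250.0/20.24 = 12.35, so [stock] = 0.1350 x 12.35 = 1.67 M.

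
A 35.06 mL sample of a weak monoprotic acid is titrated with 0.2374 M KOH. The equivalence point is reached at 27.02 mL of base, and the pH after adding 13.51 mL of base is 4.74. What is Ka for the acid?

13.51 mL is half of the equivalence volume, so this is the half-equivalence point where [HA] = [A^-].
At half-equivalence pH = pKa, so pKa = 4.74.
Ka = 10^(-4.74) = 1.8 x 10^-5.

1.8 x 10^-5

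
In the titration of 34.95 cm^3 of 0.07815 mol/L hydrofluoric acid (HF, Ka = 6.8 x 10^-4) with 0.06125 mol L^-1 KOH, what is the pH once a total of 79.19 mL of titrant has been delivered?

n(acid) = 0.07815 x 0.03495 = 0.002731 mol; n(KOH) added = 0.06125 x 0.07919 = 0.004850 mol.
Base is in excess by 0.004850 - 0.002731 = 0.002119 mol in a total volume of 0.1141 L.
[OH^-] = 0.002119/0.1141 = 0.01857 M, so pOH = 1.73 and pH = 14.00 - 1.73 = 12.27.

12.27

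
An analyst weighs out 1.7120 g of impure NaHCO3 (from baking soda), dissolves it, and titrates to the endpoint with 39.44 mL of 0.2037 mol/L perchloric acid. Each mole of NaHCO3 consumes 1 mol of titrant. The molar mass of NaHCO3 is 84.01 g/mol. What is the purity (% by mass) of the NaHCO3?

39.4%

n(HClO4) = 0.2037 x 0.03944 = 0.008034 mol.
n(NaHCO3) = 0.008034 / 1 = 0.008034 mol.
mass of NaHCO3 = 0.008034 x 84.01 = 0.6749 g.
% purity = 0.6749 / 1.7120 x 100 = 39.4%.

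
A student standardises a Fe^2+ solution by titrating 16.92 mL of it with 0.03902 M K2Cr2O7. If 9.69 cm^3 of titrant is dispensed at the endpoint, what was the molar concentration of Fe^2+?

0.134 M

n(K2Cr2O7) = 0.03902 x 0.009690 = 0.0003781 mol.
From the balanced equation, 1 mol K2Cr2O7 reacts with 6 mol Fe^2+, so n(Fe^2+) = 0.0003781 x 6/1 = 0.002269 mol.
[Fe^2+] = 0.002269 / 0.01692 L = 0.134 M.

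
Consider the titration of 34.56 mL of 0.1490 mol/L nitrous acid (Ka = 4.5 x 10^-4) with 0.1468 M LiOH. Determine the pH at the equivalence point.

8.11

n(HNO2) = 0.1490 x 0.03456 = 0.005149 mol; V(LiOH) at equivalence = 0.005149/0.1468 = 0.03508 L.
At equivalence all the acid is converted to NO2-; total volume = 0.03456 + 0.03508 = 0.06964 L, so [NO2-] = 0.005149/0.06964 = 0.07395 M.
Kb = Kw/Ka = 1.0e-14 / 4.5 x 10^-4 = 2.22e-11.
[OH^-] = sqrt(Kb x [NO2-]) = sqrt(2.22e-11 x 0.07395) = 1.28e-6 M.
pOH = 5.89, so pH = 14.00 - 5.89 = 8.11.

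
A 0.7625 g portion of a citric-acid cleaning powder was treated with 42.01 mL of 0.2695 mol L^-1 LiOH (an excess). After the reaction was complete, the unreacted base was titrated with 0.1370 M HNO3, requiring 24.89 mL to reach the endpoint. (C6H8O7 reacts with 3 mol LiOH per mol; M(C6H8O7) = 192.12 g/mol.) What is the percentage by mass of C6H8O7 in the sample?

66.4%

Total n(LiOH) added = 0.2695 x 0.04201 = 0.01132 mol.
n(HNO3) used = 0.1370 x 0.02489 = 0.003410 mol, which equals the excess n(LiOH).
So n(LiOH) consumed by the sample = 0.01132 - 0.003410 = 0.007912 mol.
n(C6H8O7) = 0.007912 / 3 = 0.002637 mol.
mass C6H8O7 = 0.002637 x 192.12 = 0.5067 g, so %C6H8O7 = 0.5067/0.7625 x 100 = 66.4%.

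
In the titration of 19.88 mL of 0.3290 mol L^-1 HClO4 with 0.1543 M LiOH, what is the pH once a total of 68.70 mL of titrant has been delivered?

12.66

n(acid) = 0.3290 x 0.01988 = 0.006541 mol; n(LiOH) added = 0.1543 x 0.06870 = 0.01060 mol.
Base is in excess by 0.01060 - 0.006541 = 0.004060 mol in a total volume of 0.08858 L.
[OH^-] = 0.004060/0.08858 = 0.04583 M, so pOH = 1.34 and pH = 14.00 - 1.34 = 12.66.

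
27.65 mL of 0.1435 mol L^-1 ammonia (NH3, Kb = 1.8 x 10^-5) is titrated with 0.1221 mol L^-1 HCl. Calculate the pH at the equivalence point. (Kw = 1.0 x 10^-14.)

5.22

n(NH3) = 0.1435 x 0.02765 = 0.003968 mol; V(HCl) at equivalence = 0.003968/0.1221 = 0.03250 L.
At equivalence the base is fully converted to NH4+; total volume = 0.06015 L, so [NH4+] = 0.003968/0.06015 = 0.06597 M.
Ka(NH4+) = Kw/Kb = 1.0e-14 / 1.8 x 10^-5 = 5.56e-10.
[H^+] = sqrt(Ka x [NH4+]) = sqrt(5.56e-10 x 0.06597) = 6.05e-6 M.
pH = -log(6.05e-6) = 5.22.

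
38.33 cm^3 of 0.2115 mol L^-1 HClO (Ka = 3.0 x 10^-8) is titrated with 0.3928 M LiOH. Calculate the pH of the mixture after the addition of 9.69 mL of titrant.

7.47

Initial n(HClO) = 0.2115 x 0.03833 = 0.008107 mol.
n(LiOH) added = 0.3928 x 0.009690 = 0.003806 mol, converting that many moles of HClO to ClO-.
Remaining n(HClO) = 0.004301 mol; n(ClO-) = 0.003806 mol.
By Henderson-Hasselbalch, pH = pKa + log([A^-]/[HA]) = 7.52 + log(0.003806/0.004301) = 7.52 + (-0.05) = 7.47.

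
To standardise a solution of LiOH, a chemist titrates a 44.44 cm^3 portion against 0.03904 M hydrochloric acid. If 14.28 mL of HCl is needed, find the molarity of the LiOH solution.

n(HCl) delivered = 0.03904 x 0.01428 = 0.0005575 mol.
For a 1:1 reaction, n(LiOH) = 0.0005575 mol.
[LiOH] = 0.0005575 mol / 0.04444 L = 0.0125 M.

0.0125 M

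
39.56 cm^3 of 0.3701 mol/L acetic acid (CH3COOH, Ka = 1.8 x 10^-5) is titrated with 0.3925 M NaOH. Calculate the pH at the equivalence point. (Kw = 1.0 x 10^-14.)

9.01

n(CH3COOH) = 0.3701 x 0.03956 = 0.01464 mol; V(NaOH) at equivalence = 0.01464/0.3925 = 0.03730 L.
At equivalence all the acid is converted to CH3COO-; total volume = 0.03956 + 0.03730 = 0.07686 L, so [CH3COO-] = 0.01464/0.07686 = 0.1905 M.
Kb = Kw/Ka = 1.0e-14 / 1.8 x 10^-5 = 5.56e-10.
[OH^-] = sqrt(Kb x [CH3COO-]) = sqrt(5.56e-10 x 0.1905) = 1.03e-5 M.
pOH = 4.99, so pH = 14.00 - 4.99 = 9.01.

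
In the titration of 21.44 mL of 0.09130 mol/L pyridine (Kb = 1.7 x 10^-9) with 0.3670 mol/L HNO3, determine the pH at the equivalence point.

n(C5H5N) = 0.09130 x 0.02144 = 0.001957 mol; V(HNO3) at equivalence = 0.001957/0.3670 = 0.005334 L.
At equivalence the base is fully converted to C5H5NH+; total volume = 0.02677 L, so [C5H5NH+] = 0.001957/0.02677 = 0.07311 M.
Ka(C5H5NH+) = Kw/Kb = 1.0e-14 / 1.7 x 10^-9 = 5.88e-6.
[H^+] = sqrt(Ka x [C5H5NH+]) = sqrt(5.88e-6 x 0.07311) = 0.000656 M.
pH = -log(0.000656) = 3.18.

3.18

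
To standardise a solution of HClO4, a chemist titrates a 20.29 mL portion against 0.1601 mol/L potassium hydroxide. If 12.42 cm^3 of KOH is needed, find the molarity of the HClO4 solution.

n(KOH) delivered = 0.1601 x 0.01242 = 0.001988 mol.
For a 1:1 reaction, n(HClO4) = 0.001988 mol.
[HClO4] = 0.001988 mol / 0.02029 L = 0.0980 M.

0.0980 M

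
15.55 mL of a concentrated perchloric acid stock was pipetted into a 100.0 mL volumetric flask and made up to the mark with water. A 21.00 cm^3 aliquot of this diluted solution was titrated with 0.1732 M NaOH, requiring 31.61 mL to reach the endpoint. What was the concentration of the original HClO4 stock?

n(NaOH) = 0.1732 x 0.03161 = 0.005475 mol.
n(HClO4) in the aliquot = 0.005475 mol.
[diluted HClO4] = 0.005475 / 0.02100 = 0.2607 M.
Dilution factor = 100.0/15.55 = 6.431, so [stock] = 0.2607 x 6.431 = 1.68 M.

1.68 M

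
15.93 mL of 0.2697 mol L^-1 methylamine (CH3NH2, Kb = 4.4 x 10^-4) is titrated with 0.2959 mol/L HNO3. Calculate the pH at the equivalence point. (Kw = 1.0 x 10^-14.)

n(CH3NH2) = 0.2697 x 0.01593 = 0.004296 mol; V(HNO3) at equivalence = 0.004296/0.2959 = 0.01452 L.
At equivalence the base is fully converted to CH3NH3+; total volume = 0.03045 L, so [CH3NH3+] = 0.004296/0.03045 = 0.1411 M.
Ka(CH3NH3+) = Kw/Kb = 1.0e-14 / 4.4 x 10^-4 = 2.27e-11.
[H^+] = sqrt(Ka x [CH3NH3+]) = sqrt(2.27e-11 x 0.1411) = 1.79e-6 M.
pH = -log(1.79e-6) = 5.75.

5.75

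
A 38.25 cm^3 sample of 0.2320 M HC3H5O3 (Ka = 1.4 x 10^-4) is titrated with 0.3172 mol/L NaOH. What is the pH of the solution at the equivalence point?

8.49

n(HC3H5O3) = 0.2320 x 0.03825 = 0.008874 mol; V(NaOH) at equivalence = 0.008874/0.3172 = 0.02798 L.
At equivalence all the acid is converted to C3H5O3-; total volume = 0.03825 + 0.02798 = 0.06623 L, so [C3H5O3-] = 0.008874/0.06623 = 0.1340 M.
Kb = Kw/Ka = 1.0e-14 / 1.4 x 10^-4 = 7.14e-11.
[OH^-] = sqrt(Kb x [C3H5O3-]) = sqrt(7.14e-11 x 0.1340) = 3.09e-6 M.
pOH = 5.51, so pH = 14.00 - 5.51 = 8.49.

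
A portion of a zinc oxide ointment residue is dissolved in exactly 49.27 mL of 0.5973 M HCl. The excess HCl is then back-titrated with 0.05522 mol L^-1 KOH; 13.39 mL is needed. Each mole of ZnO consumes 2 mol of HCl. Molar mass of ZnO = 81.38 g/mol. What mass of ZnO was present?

1.17 g

Total n(HCl) added = 0.5973 x 0.04927 = 0.02943 mol.
n(KOH) used = 0.05522 x 0.01339 = 0.0007394 mol, which equals the excess n(HCl).
So n(HCl) consumed by the sample = 0.02943 - 0.0007394 = 0.02869 mol.
n(ZnO) = 0.02869 / 2 = 0.01434 mol.
mass = 0.01434 mol x 81.38 g/mol = 1.17 g.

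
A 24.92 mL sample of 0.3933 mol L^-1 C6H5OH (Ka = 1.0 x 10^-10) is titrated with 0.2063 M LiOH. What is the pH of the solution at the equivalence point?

11.57

n(C6H5OH) = 0.3933 x 0.02492 = 0.009801 mol; V(LiOH) at equivalence = 0.009801/0.2063 = 0.04751 L.
At equivalence all the acid is converted to C6H5O-; total volume = 0.02492 + 0.04751 = 0.07243 L, so [C6H5O-] = 0.009801/0.07243 = 0.1353 M.
Kb = Kw/Ka = 1.0e-14 / 1.0 x 10^-10 = 0.000100.
[OH^-] = sqrt(Kb x [C6H5O-]) = sqrt(0.000100 x 0.1353) = 0.00368 M.
pOH = 2.43, so pH = 14.00 - 2.43 = 11.57.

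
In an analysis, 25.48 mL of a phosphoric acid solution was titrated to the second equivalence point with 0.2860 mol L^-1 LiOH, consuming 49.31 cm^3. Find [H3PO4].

n(LiOH) = 0.2860 x 0.04931 = 0.01410 mol.
At the second equivalence point, 2 mol OH^- react per mol H3PO4, so n(H3PO4) = 0.01410 / 2 = 0.007051 mol.
[H3PO4] = 0.007051 / 0.02548 L = 0.277 M.

0.277 M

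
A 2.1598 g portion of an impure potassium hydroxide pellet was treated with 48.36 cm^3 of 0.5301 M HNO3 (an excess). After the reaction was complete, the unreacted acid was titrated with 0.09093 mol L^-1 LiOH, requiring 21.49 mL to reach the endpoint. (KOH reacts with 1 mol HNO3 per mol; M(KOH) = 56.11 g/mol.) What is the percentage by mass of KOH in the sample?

Total n(HNO3) added = 0.5301 x 0.04836 = 0.02564 mol.
n(LiOH) used = 0.09093 x 0.02149 = 0.001954 mol, which equals the excess n(HNO3).
So n(HNO3) consumed by the sample = 0.02564 - 0.001954 = 0.02368 mol.
n(KOH) = 0.02368 / 1 = 0.02368 mol.
mass KOH = 0.02368 x 56.11 = 1.329 g, so %KOH = 1.329/2.1598 x 100 = 61.5%.

61.5%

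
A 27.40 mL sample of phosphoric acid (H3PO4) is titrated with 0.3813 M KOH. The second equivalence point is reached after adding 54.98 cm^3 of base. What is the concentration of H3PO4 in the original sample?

0.383 M

n(KOH) = 0.3813 x 0.05498 = 0.02096 mol.
At the second equivalence point, 2 mol OH^- react per mol H3PO4, so n(H3PO4) = 0.02096 / 2 = 0.01048 mol.
[H3PO4] = 0.01048 / 0.02740 L = 0.383 M.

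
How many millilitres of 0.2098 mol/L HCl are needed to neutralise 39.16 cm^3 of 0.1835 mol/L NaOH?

34.3 mL

n(NaOH) = 0.1835 mol/L x 0.03916 L = 0.007186 mol.
At equivalence n(HCl) = n(NaOH) = 0.007186 mol.
V(HCl) = 0.007186 / 0.2098 = 0.03425 L = 34.3 mL.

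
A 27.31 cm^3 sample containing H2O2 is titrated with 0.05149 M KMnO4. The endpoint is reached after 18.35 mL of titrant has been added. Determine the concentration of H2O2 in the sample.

n(KMnO4) = 0.05149 x 0.01835 = 0.0009448 mol.
From the balanced equation, 2 mol KMnO4 reacts with 5 mol H2O2, so n(H2O2) = 0.0009448 x 5/2 = 0.002362 mol.
[H2O2] = 0.002362 / 0.02731 L = 0.0865 M.

0.0865 M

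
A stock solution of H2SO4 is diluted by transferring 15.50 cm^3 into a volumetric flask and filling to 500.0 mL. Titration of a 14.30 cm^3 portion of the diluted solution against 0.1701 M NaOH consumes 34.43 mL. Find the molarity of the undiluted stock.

n(NaOH) = 0.1701 x 0.03443 = 0.005857 mol.
n(H2SO4) in the aliquot = 0.005857 x 1/2 = 0.002928 mol.
[diluted H2SO4] = 0.002928 / 0.01430 = 0.2048 M.
Dilution factor = 500.0/15.50 = 32.26, so [stock] = 0.2048 x 32.26 = 6.61 M.

6.61 M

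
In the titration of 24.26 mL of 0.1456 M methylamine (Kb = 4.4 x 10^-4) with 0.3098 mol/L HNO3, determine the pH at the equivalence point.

5.82

n(CH3NH2) = 0.1456 x 0.02426 = 0.003532 mol; V(HNO3) at equivalence = 0.003532/0.3098 = 0.01140 L.
At equivalence the base is fully converted to CH3NH3+; total volume = 0.03566 L, so [CH3NH3+] = 0.003532/0.03566 = 0.09905 M.
Ka(CH3NH3+) = Kw/Kb = 1.0e-14 / 4.4 x 10^-4 = 2.27e-11.
[H^+] = sqrt(Ka x [CH3NH3+]) = sqrt(2.27e-11 x 0.09905) = 1.50e-6 M.
pH = -log(1.50e-6) = 5.82.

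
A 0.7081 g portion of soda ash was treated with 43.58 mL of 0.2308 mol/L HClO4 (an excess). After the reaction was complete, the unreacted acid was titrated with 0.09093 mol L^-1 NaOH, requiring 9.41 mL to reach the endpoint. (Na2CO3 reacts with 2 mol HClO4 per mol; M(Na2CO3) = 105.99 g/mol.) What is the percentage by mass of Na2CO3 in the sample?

68.9%

Total n(HClO4) added = 0.2308 x 0.04358 = 0.01006 mol.
n(NaOH) used = 0.09093 x 0.009410 = 0.0008557 mol, which equals the excess n(HClO4).
So n(HClO4) consumed by the sample = 0.01006 - 0.0008557 = 0.009203 mol.
n(Na2CO3) = 0.009203 / 2 = 0.004601 mol.
mass Na2CO3 = 0.004601 x 105.99 = 0.4877 g, so %Na2CO3 = 0.4877/0.7081 x 100 = 68.9%.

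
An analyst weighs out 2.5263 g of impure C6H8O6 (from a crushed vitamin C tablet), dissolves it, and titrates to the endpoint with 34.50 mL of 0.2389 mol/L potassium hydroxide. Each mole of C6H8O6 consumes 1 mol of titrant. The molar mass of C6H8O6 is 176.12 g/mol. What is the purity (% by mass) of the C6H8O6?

57.5%

n(KOH) = 0.2389 x 0.03450 = 0.008242 mol.
n(C6H8O6) = 0.008242 / 1 = 0.008242 mol.
mass of C6H8O6 = 0.008242 x 176.12 = 1.452 g.
% purity = 1.452 / 2.5263 x 100 = 57.5%.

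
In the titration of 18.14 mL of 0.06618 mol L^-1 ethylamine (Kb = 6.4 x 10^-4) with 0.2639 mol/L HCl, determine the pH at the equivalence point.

n(C2H5NH2) = 0.06618 x 0.01814 = 0.001201 mol; V(HCl) at equivalence = 0.001201/0.2639 = 0.004549 L.
At equivalence the base is fully converted to C2H5NH3+; total volume = 0.02269 L, so [C2H5NH3+] = 0.001201/0.02269 = 0.05291 M.
Ka(C2H5NH3+) = Kw/Kb = 1.0e-14 / 6.4 x 10^-4 = 1.56e-11.
[H^+] = sqrt(Ka x [C2H5NH3+]) = sqrt(1.56e-11 x 0.05291) = 9.09e-7 M.
pH = -log(9.09e-7) = 6.04.

6.04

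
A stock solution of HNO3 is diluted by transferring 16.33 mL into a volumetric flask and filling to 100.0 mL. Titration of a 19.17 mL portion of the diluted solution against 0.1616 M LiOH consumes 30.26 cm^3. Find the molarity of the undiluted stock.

n(LiOH) = 0.1616 x 0.03026 = 0.004890 mol.
n(HNO3) in the aliquot = 0.004890 mol.
[diluted HNO3] = 0.004890 / 0.01917 = 0.2551 M.
Dilution factor = 100.0/16.33 = 6.124, so [stock] = 0.2551 x 6.124 = 1.56 M.

1.56 M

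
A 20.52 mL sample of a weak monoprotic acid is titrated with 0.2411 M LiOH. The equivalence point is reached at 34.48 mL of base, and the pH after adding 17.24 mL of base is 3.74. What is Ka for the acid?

1.8 x 10^-4

17.24 mL is half of the equivalence volume, so this is the half-equivalence point where [HA] = [A^-].
At half-equivalence pH = pKa, so pKa = 3.74.
Ka = 10^(-3.74) = 1.8 x 10^-4.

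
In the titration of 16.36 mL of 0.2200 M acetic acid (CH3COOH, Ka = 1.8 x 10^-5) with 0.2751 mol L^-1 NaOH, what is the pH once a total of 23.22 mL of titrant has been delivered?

n(acid) = 0.2200 x 0.01636 = 0.003599 mol; n(NaOH) added = 0.2751 x 0.02322 = 0.006388 mol.
Base is in excess by 0.006388 - 0.003599 = 0.002789 mol in a total volume of 0.03958 L.
[OH^-] = 0.002789/0.03958 = 0.07046 M, so pOH = 1.15 and pH = 14.00 - 1.15 = 12.85.

12.85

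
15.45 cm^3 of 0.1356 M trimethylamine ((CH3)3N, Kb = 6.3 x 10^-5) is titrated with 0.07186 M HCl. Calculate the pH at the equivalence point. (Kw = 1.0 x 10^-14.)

n((CH3)3N) = 0.1356 x 0.01545 = 0.002095 mol; V(HCl) at equivalence = 0.002095/0.07186 = 0.02915 L.
At equivalence the base is fully converted to (CH3)3NH+; total volume = 0.04460 L, so [(CH3)3NH+] = 0.002095/0.04460 = 0.04697 M.
Ka((CH3)3NH+) = Kw/Kb = 1.0e-14 / 6.3 x 10^-5 = 1.59e-10.
[H^+] = sqrt(Ka x [(CH3)3NH+]) = sqrt(1.59e-10 x 0.04697) = 2.73e-6 M.
pH = -log(2.73e-6) = 5.56.

5.56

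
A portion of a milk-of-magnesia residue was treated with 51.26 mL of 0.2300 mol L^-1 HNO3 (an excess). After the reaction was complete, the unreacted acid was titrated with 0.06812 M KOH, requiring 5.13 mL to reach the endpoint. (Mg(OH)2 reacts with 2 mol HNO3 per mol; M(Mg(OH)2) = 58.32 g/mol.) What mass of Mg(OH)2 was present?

Total n(HNO3) added = 0.2300 x 0.05126 = 0.01179 mol.
n(KOH) used = 0.06812 x 0.005130 = 0.0003495 mol, which equals the excess n(HNO3).
So n(HNO3) consumed by the sample = 0.01179 - 0.0003495 = 0.01144 mol.
n(Mg(OH)2) = 0.01144 / 2 = 0.005720 mol.
mass = 0.005720 mol x 58.32 g/mol = 0.334 g.

0.334 g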